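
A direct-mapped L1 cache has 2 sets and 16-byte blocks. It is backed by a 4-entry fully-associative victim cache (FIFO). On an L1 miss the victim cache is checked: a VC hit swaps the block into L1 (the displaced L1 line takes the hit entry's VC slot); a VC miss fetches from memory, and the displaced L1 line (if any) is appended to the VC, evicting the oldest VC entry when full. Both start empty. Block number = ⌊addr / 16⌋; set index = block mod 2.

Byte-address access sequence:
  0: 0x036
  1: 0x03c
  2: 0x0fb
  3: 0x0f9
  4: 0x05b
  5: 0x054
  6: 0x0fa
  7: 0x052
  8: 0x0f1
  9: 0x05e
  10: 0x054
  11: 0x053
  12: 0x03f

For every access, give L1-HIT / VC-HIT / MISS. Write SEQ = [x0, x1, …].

0: 0x36 (blk 3, set 1) → MISS  vc=[]
1: 0x3c (blk 3, set 1) → L1-HIT  vc=[]
2: 0xfb (blk 15, set 1) → MISS  vc=[3]
3: 0xf9 (blk 15, set 1) → L1-HIT  vc=[3]
4: 0x5b (blk 5, set 1) → MISS  vc=[3, 15]
5: 0x54 (blk 5, set 1) → L1-HIT  vc=[3, 15]
6: 0xfa (blk 15, set 1) → VC-HIT  vc=[3, 5]
7: 0x52 (blk 5, set 1) → VC-HIT  vc=[3, 15]
8: 0xf1 (blk 15, set 1) → VC-HIT  vc=[3, 5]
9: 0x5e (blk 5, set 1) → VC-HIT  vc=[3, 15]
10: 0x54 (blk 5, set 1) → L1-HIT  vc=[3, 15]
11: 0x53 (blk 5, set 1) → L1-HIT  vc=[3, 15]
12: 0x3f (blk 3, set 1) → VC-HIT  vc=[5, 15]

SEQ = [MISS, L1-HIT, MISS, L1-HIT, MISS, L1-HIT, VC-HIT, VC-HIT, VC-HIT, VC-HIT, L1-HIT, L1-HIT, VC-HIT]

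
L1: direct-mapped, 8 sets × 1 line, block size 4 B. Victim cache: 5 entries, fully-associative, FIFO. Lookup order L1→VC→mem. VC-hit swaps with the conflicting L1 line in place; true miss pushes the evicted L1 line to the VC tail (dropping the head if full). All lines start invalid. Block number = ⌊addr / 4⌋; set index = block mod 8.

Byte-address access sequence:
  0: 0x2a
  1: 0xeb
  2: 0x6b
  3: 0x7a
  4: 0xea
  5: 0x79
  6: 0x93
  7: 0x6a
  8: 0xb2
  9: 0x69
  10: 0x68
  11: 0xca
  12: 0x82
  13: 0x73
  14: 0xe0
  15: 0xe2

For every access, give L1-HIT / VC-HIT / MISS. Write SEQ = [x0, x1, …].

0: 0x2a (blk 10, set 2) → MISS  vc=[]
1: 0xeb (blk 58, set 2) → MISS  vc=[10]
2: 0x6b (blk 26, set 2) → MISS  vc=[10, 58]
3: 0x7a (blk 30, set 6) → MISS  vc=[10, 58]
4: 0xea (blk 58, set 2) → VC-HIT  vc=[10, 26]
5: 0x79 (blk 30, set 6) → L1-HIT  vc=[10, 26]
6: 0x93 (blk 36, set 4) → MISS  vc=[10, 26]
7: 0x6a (blk 26, set 2) → VC-HIT  vc=[10, 58]
8: 0xb2 (blk 44, set 4) → MISS  vc=[10, 58, 36]
9: 0x69 (blk 26, set 2) → L1-HIT  vc=[10, 58, 36]
10: 0x68 (blk 26, set 2) → L1-HIT  vc=[10, 58, 36]
11: 0xca (blk 50, set 2) → MISS  vc=[10, 58, 36, 26]
12: 0x82 (blk 32, set 0) → MISS  vc=[10, 58, 36, 26]
13: 0x73 (blk 28, set 4) → MISS  vc=[10, 58, 36, 26, 44]
14: 0xe0 (blk 56, set 0) → MISS  vc=[58, 36, 26, 44, 32]
15: 0xe2 (blk 56, set 0) → L1-HIT  vc=[58, 36, 26, 44, 32]

SEQ = [MISS, MISS, MISS, MISS, VC-HIT, L1-HIT, MISS, VC-HIT, MISS, L1-HIT, L1-HIT, MISS, MISS, MISS, MISS, L1-HIT]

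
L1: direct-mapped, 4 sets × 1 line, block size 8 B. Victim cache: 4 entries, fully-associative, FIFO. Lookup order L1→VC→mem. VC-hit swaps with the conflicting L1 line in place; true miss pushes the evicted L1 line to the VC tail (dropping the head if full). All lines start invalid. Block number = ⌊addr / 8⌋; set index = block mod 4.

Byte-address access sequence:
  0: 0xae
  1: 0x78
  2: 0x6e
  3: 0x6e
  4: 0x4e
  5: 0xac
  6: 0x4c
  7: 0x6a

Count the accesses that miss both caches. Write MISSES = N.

#0 0xae→b21/s1 MISS; vc=[]
#1 0x78→b15/s3 MISS; vc=[]
#2 0x6e→b13/s1 MISS; vc=[21]
#3 0x6e→b13/s1 L1-HIT; vc=[21]
#4 0x4e→b9/s1 MISS; vc=[21,13]
#5 0xac→b21/s1 VC-HIT; vc=[9,13]
#6 0x4c→b9/s1 VC-HIT; vc=[21,13]
#7 0x6a→b13/s1 VC-HIT; vc=[21,9]

MISSES = 4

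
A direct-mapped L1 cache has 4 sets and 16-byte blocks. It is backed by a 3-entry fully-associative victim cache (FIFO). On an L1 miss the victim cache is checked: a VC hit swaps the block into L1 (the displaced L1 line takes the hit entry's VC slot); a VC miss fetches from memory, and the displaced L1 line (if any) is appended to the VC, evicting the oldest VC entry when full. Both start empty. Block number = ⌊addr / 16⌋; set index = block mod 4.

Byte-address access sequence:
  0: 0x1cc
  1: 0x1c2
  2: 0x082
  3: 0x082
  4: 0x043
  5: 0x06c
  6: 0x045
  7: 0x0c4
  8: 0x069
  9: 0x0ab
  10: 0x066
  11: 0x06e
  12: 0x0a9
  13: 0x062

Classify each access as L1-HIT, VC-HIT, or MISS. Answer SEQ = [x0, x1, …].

SEQ = [MISS, L1-HIT, MISS, L1-HIT, MISS, MISS, L1-HIT, MISS, L1-HIT, MISS, VC-HIT, L1-HIT, VC-HIT, VC-HIT]

0: 0x1cc (blk 28, set 0) → MISS  vc=[]
1: 0x1c2 (blk 28, set 0) → L1-HIT  vc=[]
2: 0x82 (blk 8, set 0) → MISS  vc=[28]
3: 0x82 (blk 8, set 0) → L1-HIT  vc=[28]
4: 0x43 (blk 4, set 0) → MISS  vc=[28, 8]
5: 0x6c (blk 6, set 2) → MISS  vc=[28, 8]
6: 0x45 (blk 4, set 0) → L1-HIT  vc=[28, 8]
7: 0xc4 (blk 12, set 0) → MISS  vc=[28, 8, 4]
8: 0x69 (blk 6, set 2) → L1-HIT  vc=[28, 8, 4]
9: 0xab (blk 10, set 2) → MISS  vc=[8, 4, 6]
10: 0x66 (blk 6, set 2) → VC-HIT  vc=[8, 4, 10]
11: 0x6e (blk 6, set 2) → L1-HIT  vc=[8, 4, 10]
12: 0xa9 (blk 10, set 2) → VC-HIT  vc=[8, 4, 6]
13: 0x62 (blk 6, set 2) → VC-HIT  vc=[8, 4, 10]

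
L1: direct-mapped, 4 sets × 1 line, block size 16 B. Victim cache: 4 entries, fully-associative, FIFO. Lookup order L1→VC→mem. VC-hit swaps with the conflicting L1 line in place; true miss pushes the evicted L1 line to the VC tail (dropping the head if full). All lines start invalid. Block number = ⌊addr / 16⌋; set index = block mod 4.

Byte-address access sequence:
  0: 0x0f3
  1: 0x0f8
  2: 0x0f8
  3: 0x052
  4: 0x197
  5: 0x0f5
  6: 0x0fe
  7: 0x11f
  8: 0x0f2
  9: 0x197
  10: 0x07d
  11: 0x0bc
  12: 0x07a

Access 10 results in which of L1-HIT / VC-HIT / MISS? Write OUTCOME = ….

0: 0xf3 (blk 15, set 3) → MISS  vc=[]
1: 0xf8 (blk 15, set 3) → L1-HIT  vc=[]
2: 0xf8 (blk 15, set 3) → L1-HIT  vc=[]
3: 0x52 (blk 5, set 1) → MISS  vc=[]
4: 0x197 (blk 25, set 1) → MISS  vc=[5]
5: 0xf5 (blk 15, set 3) → L1-HIT  vc=[5]
6: 0xfe (blk 15, set 3) → L1-HIT  vc=[5]
7: 0x11f (blk 17, set 1) → MISS  vc=[5, 25]
8: 0xf2 (blk 15, set 3) → L1-HIT  vc=[5, 25]
9: 0x197 (blk 25, set 1) → VC-HIT  vc=[5, 17]
10: 0x7d (blk 7, set 3) → MISS  vc=[5, 17, 15]
11: 0xbc (blk 11, set 3) → MISS  vc=[5, 17, 15, 7]
12: 0x7a (blk 7, set 3) → VC-HIT  vc=[5, 17, 15, 11]

OUTCOME = MISS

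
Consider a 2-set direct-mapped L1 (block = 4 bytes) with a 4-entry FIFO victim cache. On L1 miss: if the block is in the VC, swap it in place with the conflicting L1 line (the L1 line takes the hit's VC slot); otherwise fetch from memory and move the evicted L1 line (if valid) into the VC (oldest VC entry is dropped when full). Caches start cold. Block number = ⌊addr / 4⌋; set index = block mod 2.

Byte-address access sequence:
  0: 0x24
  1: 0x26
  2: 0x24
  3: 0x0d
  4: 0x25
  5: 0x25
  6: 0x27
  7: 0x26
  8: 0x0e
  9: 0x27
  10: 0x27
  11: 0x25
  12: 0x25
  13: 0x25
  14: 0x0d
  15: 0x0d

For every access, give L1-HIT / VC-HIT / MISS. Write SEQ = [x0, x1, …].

SEQ = [MISS, L1-HIT, L1-HIT, MISS, VC-HIT, L1-HIT, L1-HIT, L1-HIT, VC-HIT, VC-HIT, L1-HIT, L1-HIT, L1-HIT, L1-HIT, VC-HIT, L1-HIT]

#0 0x24→b9/s1 MISS; vc=[]
#1 0x26→b9/s1 L1-HIT; vc=[]
#2 0x24→b9/s1 L1-HIT; vc=[]
#3 0xd→b3/s1 MISS; vc=[9]
#4 0x25→b9/s1 VC-HIT; vc=[3]
#5 0x25→b9/s1 L1-HIT; vc=[3]
#6 0x27→b9/s1 L1-HIT; vc=[3]
#7 0x26→b9/s1 L1-HIT; vc=[3]
#8 0xe→b3/s1 VC-HIT; vc=[9]
#9 0x27→b9/s1 VC-HIT; vc=[3]
#10 0x27→b9/s1 L1-HIT; vc=[3]
#11 0x25→b9/s1 L1-HIT; vc=[3]
#12 0x25→b9/s1 L1-HIT; vc=[3]
#13 0x25→b9/s1 L1-HIT; vc=[3]
#14 0xd→b3/s1 VC-HIT; vc=[9]
#15 0xd→b3/s1 L1-HIT; vc=[9]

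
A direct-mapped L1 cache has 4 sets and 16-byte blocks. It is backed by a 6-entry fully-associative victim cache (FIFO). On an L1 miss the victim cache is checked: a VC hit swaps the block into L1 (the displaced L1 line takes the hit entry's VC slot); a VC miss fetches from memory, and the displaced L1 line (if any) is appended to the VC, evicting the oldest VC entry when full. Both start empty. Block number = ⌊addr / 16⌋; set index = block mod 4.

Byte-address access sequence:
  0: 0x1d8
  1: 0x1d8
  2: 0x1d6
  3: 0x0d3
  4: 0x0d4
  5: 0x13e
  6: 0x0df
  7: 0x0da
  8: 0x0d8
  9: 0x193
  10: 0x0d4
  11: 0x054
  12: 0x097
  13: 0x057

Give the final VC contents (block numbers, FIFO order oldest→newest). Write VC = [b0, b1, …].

VC = [29, 25, 13, 9]

  [0] addr=0x1d8 blk=29 s=1: MISS | VC []
  [1] addr=0x1d8 blk=29 s=1: L1-HIT | VC []
  [2] addr=0x1d6 blk=29 s=1: L1-HIT | VC []
  [3] addr=0xd3 blk=13 s=1: MISS | VC [29]
  [4] addr=0xd4 blk=13 s=1: L1-HIT | VC [29]
  [5] addr=0x13e blk=19 s=3: MISS | VC [29]
  [6] addr=0xdf blk=13 s=1: L1-HIT | VC [29]
  [7] addr=0xda blk=13 s=1: L1-HIT | VC [29]
  [8] addr=0xd8 blk=13 s=1: L1-HIT | VC [29]
  [9] addr=0x193 blk=25 s=1: MISS | VC [29, 13]
  [10] addr=0xd4 blk=13 s=1: VC-HIT | VC [29, 25]
  [11] addr=0x54 blk=5 s=1: MISS | VC [29, 25, 13]
  [12] addr=0x97 blk=9 s=1: MISS | VC [29, 25, 13, 5]
  [13] addr=0x57 blk=5 s=1: VC-HIT | VC [29, 25, 13, 9]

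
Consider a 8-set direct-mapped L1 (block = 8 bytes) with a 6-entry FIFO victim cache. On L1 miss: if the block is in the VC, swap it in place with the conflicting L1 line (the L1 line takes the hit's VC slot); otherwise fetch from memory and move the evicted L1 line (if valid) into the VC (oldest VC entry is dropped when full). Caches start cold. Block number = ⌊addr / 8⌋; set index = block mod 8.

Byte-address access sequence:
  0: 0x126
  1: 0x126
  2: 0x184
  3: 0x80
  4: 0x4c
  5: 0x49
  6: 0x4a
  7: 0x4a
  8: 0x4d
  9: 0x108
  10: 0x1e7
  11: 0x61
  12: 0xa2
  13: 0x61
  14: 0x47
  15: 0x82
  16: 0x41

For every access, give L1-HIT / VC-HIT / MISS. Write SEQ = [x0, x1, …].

  [0] addr=0x126 blk=36 s=4: MISS | VC []
  [1] addr=0x126 blk=36 s=4: L1-HIT | VC []
  [2] addr=0x184 blk=48 s=0: MISS | VC []
  [3] addr=0x80 blk=16 s=0: MISS | VC [48]
  [4] addr=0x4c blk=9 s=1: MISS | VC [48]
  [5] addr=0x49 blk=9 s=1: L1-HIT | VC [48]
  [6] addr=0x4a blk=9 s=1: L1-HIT | VC [48]
  [7] addr=0x4a blk=9 s=1: L1-HIT | VC [48]
  [8] addr=0x4d blk=9 s=1: L1-HIT | VC [48]
  [9] addr=0x108 blk=33 s=1: MISS | VC [48, 9]
  [10] addr=0x1e7 blk=60 s=4: MISS | VC [48, 9, 36]
  [11] addr=0x61 blk=12 s=4: MISS | VC [48, 9, 36, 60]
  [12] addr=0xa2 blk=20 s=4: MISS | VC [48, 9, 36, 60, 12]
  [13] addr=0x61 blk=12 s=4: VC-HIT | VC [48, 9, 36, 60, 20]
  [14] addr=0x47 blk=8 s=0: MISS | VC [48, 9, 36, 60, 20, 16]
  [15] addr=0x82 blk=16 s=0: VC-HIT | VC [48, 9, 36, 60, 20, 8]
  [16] addr=0x41 blk=8 s=0: VC-HIT | VC [48, 9, 36, 60, 20, 16]

SEQ = [MISS, L1-HIT, MISS, MISS, MISS, L1-HIT, L1-HIT, L1-HIT, L1-HIT, MISS, MISS, MISS, MISS, VC-HIT, MISS, VC-HIT, VC-HIT]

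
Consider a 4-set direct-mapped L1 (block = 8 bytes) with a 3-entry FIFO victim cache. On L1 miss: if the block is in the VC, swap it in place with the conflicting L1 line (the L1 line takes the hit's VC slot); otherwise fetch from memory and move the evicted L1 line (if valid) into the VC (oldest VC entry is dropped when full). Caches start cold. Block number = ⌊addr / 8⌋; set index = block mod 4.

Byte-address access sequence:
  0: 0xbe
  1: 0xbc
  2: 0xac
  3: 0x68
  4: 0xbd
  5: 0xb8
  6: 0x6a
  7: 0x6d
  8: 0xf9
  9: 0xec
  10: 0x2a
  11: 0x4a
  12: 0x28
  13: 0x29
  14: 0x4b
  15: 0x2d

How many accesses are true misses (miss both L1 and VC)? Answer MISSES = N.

MISSES = 7

0: 0xbe (blk 23, set 3) → MISS  vc=[]
1: 0xbc (blk 23, set 3) → L1-HIT  vc=[]
2: 0xac (blk 21, set 1) → MISS  vc=[]
3: 0x68 (blk 13, set 1) → MISS  vc=[21]
4: 0xbd (blk 23, set 3) → L1-HIT  vc=[21]
5: 0xb8 (blk 23, set 3) → L1-HIT  vc=[21]
6: 0x6a (blk 13, set 1) → L1-HIT  vc=[21]
7: 0x6d (blk 13, set 1) → L1-HIT  vc=[21]
8: 0xf9 (blk 31, set 3) → MISS  vc=[21, 23]
9: 0xec (blk 29, set 1) → MISS  vc=[21, 23, 13]
10: 0x2a (blk 5, set 1) → MISS  vc=[23, 13, 29]
11: 0x4a (blk 9, set 1) → MISS  vc=[13, 29, 5]
12: 0x28 (blk 5, set 1) → VC-HIT  vc=[13, 29, 9]
13: 0x29 (blk 5, set 1) → L1-HIT  vc=[13, 29, 9]
14: 0x4b (blk 9, set 1) → VC-HIT  vc=[13, 29, 5]
15: 0x2d (blk 5, set 1) → VC-HIT  vc=[13, 29, 9]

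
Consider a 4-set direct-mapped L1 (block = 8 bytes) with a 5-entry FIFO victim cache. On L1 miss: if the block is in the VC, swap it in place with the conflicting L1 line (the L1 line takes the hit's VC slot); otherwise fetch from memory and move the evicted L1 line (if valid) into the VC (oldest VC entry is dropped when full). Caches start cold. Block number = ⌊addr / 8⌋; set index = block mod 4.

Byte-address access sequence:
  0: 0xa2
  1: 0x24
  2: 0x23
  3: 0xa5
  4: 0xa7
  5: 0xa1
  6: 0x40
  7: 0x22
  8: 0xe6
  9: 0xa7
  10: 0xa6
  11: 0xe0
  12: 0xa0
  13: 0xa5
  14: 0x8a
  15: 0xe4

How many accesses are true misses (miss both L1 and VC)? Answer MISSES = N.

MISSES = 5

0: 0xa2 (blk 20, set 0) → MISS  vc=[]
1: 0x24 (blk 4, set 0) → MISS  vc=[20]
2: 0x23 (blk 4, set 0) → L1-HIT  vc=[20]
3: 0xa5 (blk 20, set 0) → VC-HIT  vc=[4]
4: 0xa7 (blk 20, set 0) → L1-HIT  vc=[4]
5: 0xa1 (blk 20, set 0) → L1-HIT  vc=[4]
6: 0x40 (blk 8, set 0) → MISS  vc=[4, 20]
7: 0x22 (blk 4, set 0) → VC-HIT  vc=[8, 20]
8: 0xe6 (blk 28, set 0) → MISS  vc=[8, 20, 4]
9: 0xa7 (blk 20, set 0) → VC-HIT  vc=[8, 28, 4]
10: 0xa6 (blk 20, set 0) → L1-HIT  vc=[8, 28, 4]
11: 0xe0 (blk 28, set 0) → VC-HIT  vc=[8, 20, 4]
12: 0xa0 (blk 20, set 0) → VC-HIT  vc=[8, 28, 4]
13: 0xa5 (blk 20, set 0) → L1-HIT  vc=[8, 28, 4]
14: 0x8a (blk 17, set 1) → MISS  vc=[8, 28, 4]
15: 0xe4 (blk 28, set 0) → VC-HIT  vc=[8, 20, 4]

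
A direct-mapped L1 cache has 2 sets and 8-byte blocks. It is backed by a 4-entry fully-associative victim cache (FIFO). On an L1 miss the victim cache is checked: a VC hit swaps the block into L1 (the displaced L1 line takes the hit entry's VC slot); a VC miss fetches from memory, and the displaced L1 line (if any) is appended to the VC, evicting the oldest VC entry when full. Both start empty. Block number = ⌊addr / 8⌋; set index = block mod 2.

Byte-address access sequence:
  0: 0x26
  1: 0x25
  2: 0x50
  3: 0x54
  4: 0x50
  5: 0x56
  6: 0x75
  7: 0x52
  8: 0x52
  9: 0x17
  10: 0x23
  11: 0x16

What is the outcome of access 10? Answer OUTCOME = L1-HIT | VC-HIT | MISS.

OUTCOME = VC-HIT

  [0] addr=0x26 blk=4 s=0: MISS | VC []
  [1] addr=0x25 blk=4 s=0: L1-HIT | VC []
  [2] addr=0x50 blk=10 s=0: MISS | VC [4]
  [3] addr=0x54 blk=10 s=0: L1-HIT | VC [4]
  [4] addr=0x50 blk=10 s=0: L1-HIT | VC [4]
  [5] addr=0x56 blk=10 s=0: L1-HIT | VC [4]
  [6] addr=0x75 blk=14 s=0: MISS | VC [4, 10]
  [7] addr=0x52 blk=10 s=0: VC-HIT | VC [4, 14]
  [8] addr=0x52 blk=10 s=0: L1-HIT | VC [4, 14]
  [9] addr=0x17 blk=2 s=0: MISS | VC [4, 14, 10]
  [10] addr=0x23 blk=4 s=0: VC-HIT | VC [2, 14, 10]
  [11] addr=0x16 blk=2 s=0: VC-HIT | VC [4, 14, 10]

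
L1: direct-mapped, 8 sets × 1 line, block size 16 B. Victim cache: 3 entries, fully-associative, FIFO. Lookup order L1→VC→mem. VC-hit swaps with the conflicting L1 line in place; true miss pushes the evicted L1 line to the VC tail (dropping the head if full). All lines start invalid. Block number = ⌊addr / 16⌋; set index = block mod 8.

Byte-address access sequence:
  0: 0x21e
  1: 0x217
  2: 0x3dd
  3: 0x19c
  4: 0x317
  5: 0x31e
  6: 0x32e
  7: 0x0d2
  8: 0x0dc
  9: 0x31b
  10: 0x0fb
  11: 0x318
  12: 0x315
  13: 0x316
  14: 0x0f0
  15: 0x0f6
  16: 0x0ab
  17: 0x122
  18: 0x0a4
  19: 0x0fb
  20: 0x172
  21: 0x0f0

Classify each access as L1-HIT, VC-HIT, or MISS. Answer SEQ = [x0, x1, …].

SEQ = [MISS, L1-HIT, MISS, MISS, MISS, L1-HIT, MISS, MISS, L1-HIT, L1-HIT, MISS, L1-HIT, L1-HIT, L1-HIT, L1-HIT, L1-HIT, MISS, MISS, VC-HIT, L1-HIT, MISS, VC-HIT]

  [0] addr=0x21e blk=33 s=1: MISS | VC []
  [1] addr=0x217 blk=33 s=1: L1-HIT | VC []
  [2] addr=0x3dd blk=61 s=5: MISS | VC []
  [3] addr=0x19c blk=25 s=1: MISS | VC [33]
  [4] addr=0x317 blk=49 s=1: MISS | VC [33, 25]
  [5] addr=0x31e blk=49 s=1: L1-HIT | VC [33, 25]
  [6] addr=0x32e blk=50 s=2: MISS | VC [33, 25]
  [7] addr=0xd2 blk=13 s=5: MISS | VC [33, 25, 61]
  [8] addr=0xdc blk=13 s=5: L1-HIT | VC [33, 25, 61]
  [9] addr=0x31b blk=49 s=1: L1-HIT | VC [33, 25, 61]
  [10] addr=0xfb blk=15 s=7: MISS | VC [33, 25, 61]
  [11] addr=0x318 blk=49 s=1: L1-HIT | VC [33, 25, 61]
  [12] addr=0x315 blk=49 s=1: L1-HIT | VC [33, 25, 61]
  [13] addr=0x316 blk=49 s=1: L1-HIT | VC [33, 25, 61]
  [14] addr=0xf0 blk=15 s=7: L1-HIT | VC [33, 25, 61]
  [15] addr=0xf6 blk=15 s=7: L1-HIT | VC [33, 25, 61]
  [16] addr=0xab blk=10 s=2: MISS | VC [25, 61, 50]
  [17] addr=0x122 blk=18 s=2: MISS | VC [61, 50, 10]
  [18] addr=0xa4 blk=10 s=2: VC-HIT | VC [61, 50, 18]
  [19] addr=0xfb blk=15 s=7: L1-HIT | VC [61, 50, 18]
  [20] addr=0x172 blk=23 s=7: MISS | VC [50, 18, 15]
  [21] addr=0xf0 blk=15 s=7: VC-HIT | VC [50, 18, 23]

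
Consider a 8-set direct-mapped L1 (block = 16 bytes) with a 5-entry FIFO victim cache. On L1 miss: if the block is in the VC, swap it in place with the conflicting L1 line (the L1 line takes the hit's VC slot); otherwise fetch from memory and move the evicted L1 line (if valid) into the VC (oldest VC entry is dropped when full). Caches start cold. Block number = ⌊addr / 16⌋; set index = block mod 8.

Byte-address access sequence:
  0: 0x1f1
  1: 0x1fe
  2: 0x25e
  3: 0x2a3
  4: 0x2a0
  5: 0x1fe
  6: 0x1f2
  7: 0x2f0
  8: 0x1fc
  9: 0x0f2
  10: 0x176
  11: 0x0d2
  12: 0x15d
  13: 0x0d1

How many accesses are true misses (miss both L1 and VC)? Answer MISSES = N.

MISSES = 8

  [0] addr=0x1f1 blk=31 s=7: MISS | VC []
  [1] addr=0x1fe blk=31 s=7: L1-HIT | VC []
  [2] addr=0x25e blk=37 s=5: MISS | VC []
  [3] addr=0x2a3 blk=42 s=2: MISS | VC []
  [4] addr=0x2a0 blk=42 s=2: L1-HIT | VC []
  [5] addr=0x1fe blk=31 s=7: L1-HIT | VC []
  [6] addr=0x1f2 blk=31 s=7: L1-HIT | VC []
  [7] addr=0x2f0 blk=47 s=7: MISS | VC [31]
  [8] addr=0x1fc blk=31 s=7: VC-HIT | VC [47]
  [9] addr=0xf2 blk=15 s=7: MISS | VC [47, 31]
  [10] addr=0x176 blk=23 s=7: MISS | VC [47, 31, 15]
  [11] addr=0xd2 blk=13 s=5: MISS | VC [47, 31, 15, 37]
  [12] addr=0x15d blk=21 s=5: MISS | VC [47, 31, 15, 37, 13]
  [13] addr=0xd1 blk=13 s=5: VC-HIT | VC [47, 31, 15, 37, 21]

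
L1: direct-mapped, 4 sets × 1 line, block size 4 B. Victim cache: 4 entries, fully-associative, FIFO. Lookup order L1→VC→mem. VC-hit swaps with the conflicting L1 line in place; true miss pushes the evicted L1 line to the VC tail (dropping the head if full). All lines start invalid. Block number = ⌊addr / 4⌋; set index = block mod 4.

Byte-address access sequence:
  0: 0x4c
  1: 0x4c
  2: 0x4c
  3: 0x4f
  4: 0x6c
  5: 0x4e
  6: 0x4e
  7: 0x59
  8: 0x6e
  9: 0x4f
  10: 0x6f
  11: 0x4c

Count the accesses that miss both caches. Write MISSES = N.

0: 0x4c (blk 19, set 3) → MISS  vc=[]
1: 0x4c (blk 19, set 3) → L1-HIT  vc=[]
2: 0x4c (blk 19, set 3) → L1-HIT  vc=[]
3: 0x4f (blk 19, set 3) → L1-HIT  vc=[]
4: 0x6c (blk 27, set 3) → MISS  vc=[19]
5: 0x4e (blk 19, set 3) → VC-HIT  vc=[27]
6: 0x4e (blk 19, set 3) → L1-HIT  vc=[27]
7: 0x59 (blk 22, set 2) → MISS  vc=[27]
8: 0x6e (blk 27, set 3) → VC-HIT  vc=[19]
9: 0x4f (blk 19, set 3) → VC-HIT  vc=[27]
10: 0x6f (blk 27, set 3) → VC-HIT  vc=[19]
11: 0x4c (blk 19, set 3) → VC-HIT  vc=[27]

MISSES = 3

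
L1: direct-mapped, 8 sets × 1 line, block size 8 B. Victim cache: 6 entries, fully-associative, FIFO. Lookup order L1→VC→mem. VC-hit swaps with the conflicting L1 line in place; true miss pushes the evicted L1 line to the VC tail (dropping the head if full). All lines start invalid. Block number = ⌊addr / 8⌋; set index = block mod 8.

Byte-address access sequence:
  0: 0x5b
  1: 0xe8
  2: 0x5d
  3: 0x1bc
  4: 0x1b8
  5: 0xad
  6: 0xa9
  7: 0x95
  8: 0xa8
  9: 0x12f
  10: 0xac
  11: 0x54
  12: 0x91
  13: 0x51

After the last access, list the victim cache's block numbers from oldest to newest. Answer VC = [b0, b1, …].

VC = [29, 37, 18]

  [0] addr=0x5b blk=11 s=3: MISS | VC []
  [1] addr=0xe8 blk=29 s=5: MISS | VC []
  [2] addr=0x5d blk=11 s=3: L1-HIT | VC []
  [3] addr=0x1bc blk=55 s=7: MISS | VC []
  [4] addr=0x1b8 blk=55 s=7: L1-HIT | VC []
  [5] addr=0xad blk=21 s=5: MISS | VC [29]
  [6] addr=0xa9 blk=21 s=5: L1-HIT | VC [29]
  [7] addr=0x95 blk=18 s=2: MISS | VC [29]
  [8] addr=0xa8 blk=21 s=5: L1-HIT | VC [29]
  [9] addr=0x12f blk=37 s=5: MISS | VC [29, 21]
  [10] addr=0xac blk=21 s=5: VC-HIT | VC [29, 37]
  [11] addr=0x54 blk=10 s=2: MISS | VC [29, 37, 18]
  [12] addr=0x91 blk=18 s=2: VC-HIT | VC [29, 37, 10]
  [13] addr=0x51 blk=10 s=2: VC-HIT | VC [29, 37, 18]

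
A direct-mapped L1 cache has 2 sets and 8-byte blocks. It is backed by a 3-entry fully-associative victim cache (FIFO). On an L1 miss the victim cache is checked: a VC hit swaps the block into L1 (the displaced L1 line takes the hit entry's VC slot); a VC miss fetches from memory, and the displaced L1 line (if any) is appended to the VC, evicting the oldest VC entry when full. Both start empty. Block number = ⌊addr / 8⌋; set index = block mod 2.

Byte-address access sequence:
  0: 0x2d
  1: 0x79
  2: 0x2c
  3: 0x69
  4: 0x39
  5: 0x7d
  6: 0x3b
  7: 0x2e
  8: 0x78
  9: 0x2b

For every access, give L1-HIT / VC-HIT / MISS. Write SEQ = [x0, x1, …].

SEQ = [MISS, MISS, VC-HIT, MISS, MISS, VC-HIT, VC-HIT, VC-HIT, VC-HIT, VC-HIT]

#0 0x2d→b5/s1 MISS; vc=[]
#1 0x79→b15/s1 MISS; vc=[5]
#2 0x2c→b5/s1 VC-HIT; vc=[15]
#3 0x69→b13/s1 MISS; vc=[15,5]
#4 0x39→b7/s1 MISS; vc=[15,5,13]
#5 0x7d→b15/s1 VC-HIT; vc=[7,5,13]
#6 0x3b→b7/s1 VC-HIT; vc=[15,5,13]
#7 0x2e→b5/s1 VC-HIT; vc=[15,7,13]
#8 0x78→b15/s1 VC-HIT; vc=[5,7,13]
#9 0x2b→b5/s1 VC-HIT; vc=[15,7,13]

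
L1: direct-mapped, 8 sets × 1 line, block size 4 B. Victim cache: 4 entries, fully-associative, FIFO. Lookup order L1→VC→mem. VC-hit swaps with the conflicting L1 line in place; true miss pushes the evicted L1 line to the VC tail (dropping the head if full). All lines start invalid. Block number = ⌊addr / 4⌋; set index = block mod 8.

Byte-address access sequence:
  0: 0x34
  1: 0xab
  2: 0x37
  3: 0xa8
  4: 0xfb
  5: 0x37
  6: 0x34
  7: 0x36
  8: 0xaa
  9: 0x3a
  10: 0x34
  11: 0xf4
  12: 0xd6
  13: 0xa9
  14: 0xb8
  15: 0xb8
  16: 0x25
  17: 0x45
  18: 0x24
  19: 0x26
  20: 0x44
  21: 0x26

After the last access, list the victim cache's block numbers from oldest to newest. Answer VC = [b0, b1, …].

VC = [13, 61, 14, 17]

#0 0x34→b13/s5 MISS; vc=[]
#1 0xab→b42/s2 MISS; vc=[]
#2 0x37→b13/s5 L1-HIT; vc=[]
#3 0xa8→b42/s2 L1-HIT; vc=[]
#4 0xfb→b62/s6 MISS; vc=[]
#5 0x37→b13/s5 L1-HIT; vc=[]
#6 0x34→b13/s5 L1-HIT; vc=[]
#7 0x36→b13/s5 L1-HIT; vc=[]
#8 0xaa→b42/s2 L1-HIT; vc=[]
#9 0x3a→b14/s6 MISS; vc=[62]
#10 0x34→b13/s5 L1-HIT; vc=[62]
#11 0xf4→b61/s5 MISS; vc=[62,13]
#12 0xd6→b53/s5 MISS; vc=[62,13,61]
#13 0xa9→b42/s2 L1-HIT; vc=[62,13,61]
#14 0xb8→b46/s6 MISS; vc=[62,13,61,14]
#15 0xb8→b46/s6 L1-HIT; vc=[62,13,61,14]
#16 0x25→b9/s1 MISS; vc=[62,13,61,14]
#17 0x45→b17/s1 MISS; vc=[13,61,14,9]
#18 0x24→b9/s1 VC-HIT; vc=[13,61,14,17]
#19 0x26→b9/s1 L1-HIT; vc=[13,61,14,17]
#20 0x44→b17/s1 VC-HIT; vc=[13,61,14,9]
#21 0x26→b9/s1 VC-HIT; vc=[13,61,14,17]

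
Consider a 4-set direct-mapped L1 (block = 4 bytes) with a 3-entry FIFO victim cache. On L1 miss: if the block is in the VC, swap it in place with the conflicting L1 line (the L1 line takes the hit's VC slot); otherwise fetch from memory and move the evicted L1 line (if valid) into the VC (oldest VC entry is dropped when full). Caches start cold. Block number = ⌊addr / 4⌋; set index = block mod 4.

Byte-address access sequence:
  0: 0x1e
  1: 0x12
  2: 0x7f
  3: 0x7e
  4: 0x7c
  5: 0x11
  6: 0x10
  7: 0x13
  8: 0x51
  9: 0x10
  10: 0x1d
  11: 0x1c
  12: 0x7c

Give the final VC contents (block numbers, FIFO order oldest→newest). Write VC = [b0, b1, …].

0: 0x1e (blk 7, set 3) → MISS  vc=[]
1: 0x12 (blk 4, set 0) → MISS  vc=[]
2: 0x7f (blk 31, set 3) → MISS  vc=[7]
3: 0x7e (blk 31, set 3) → L1-HIT  vc=[7]
4: 0x7c (blk 31, set 3) → L1-HIT  vc=[7]
5: 0x11 (blk 4, set 0) → L1-HIT  vc=[7]
6: 0x10 (blk 4, set 0) → L1-HIT  vc=[7]
7: 0x13 (blk 4, set 0) → L1-HIT  vc=[7]
8: 0x51 (blk 20, set 0) → MISS  vc=[7, 4]
9: 0x10 (blk 4, set 0) → VC-HIT  vc=[7, 20]
10: 0x1d (blk 7, set 3) → VC-HIT  vc=[31, 20]
11: 0x1c (blk 7, set 3) → L1-HIT  vc=[31, 20]
12: 0x7c (blk 31, set 3) → VC-HIT  vc=[7, 20]

VC = [7, 20]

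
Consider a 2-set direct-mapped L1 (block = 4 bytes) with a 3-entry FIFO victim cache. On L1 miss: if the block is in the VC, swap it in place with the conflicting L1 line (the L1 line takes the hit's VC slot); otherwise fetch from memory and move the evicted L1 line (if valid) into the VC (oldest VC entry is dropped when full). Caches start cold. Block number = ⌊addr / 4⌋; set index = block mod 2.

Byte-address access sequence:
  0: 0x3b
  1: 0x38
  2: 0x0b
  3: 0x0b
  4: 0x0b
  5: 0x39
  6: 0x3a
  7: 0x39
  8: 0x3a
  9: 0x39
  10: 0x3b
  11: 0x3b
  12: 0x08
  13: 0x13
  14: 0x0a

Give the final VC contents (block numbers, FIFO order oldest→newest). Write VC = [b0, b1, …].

VC = [14, 4]

#0 0x3b→b14/s0 MISS; vc=[]
#1 0x38→b14/s0 L1-HIT; vc=[]
#2 0xb→b2/s0 MISS; vc=[14]
#3 0xb→b2/s0 L1-HIT; vc=[14]
#4 0xb→b2/s0 L1-HIT; vc=[14]
#5 0x39→b14/s0 VC-HIT; vc=[2]
#6 0x3a→b14/s0 L1-HIT; vc=[2]
#7 0x39→b14/s0 L1-HIT; vc=[2]
#8 0x3a→b14/s0 L1-HIT; vc=[2]
#9 0x39→b14/s0 L1-HIT; vc=[2]
#10 0x3b→b14/s0 L1-HIT; vc=[2]
#11 0x3b→b14/s0 L1-HIT; vc=[2]
#12 0x8→b2/s0 VC-HIT; vc=[14]
#13 0x13→b4/s0 MISS; vc=[14,2]
#14 0xa→b2/s0 VC-HIT; vc=[14,4]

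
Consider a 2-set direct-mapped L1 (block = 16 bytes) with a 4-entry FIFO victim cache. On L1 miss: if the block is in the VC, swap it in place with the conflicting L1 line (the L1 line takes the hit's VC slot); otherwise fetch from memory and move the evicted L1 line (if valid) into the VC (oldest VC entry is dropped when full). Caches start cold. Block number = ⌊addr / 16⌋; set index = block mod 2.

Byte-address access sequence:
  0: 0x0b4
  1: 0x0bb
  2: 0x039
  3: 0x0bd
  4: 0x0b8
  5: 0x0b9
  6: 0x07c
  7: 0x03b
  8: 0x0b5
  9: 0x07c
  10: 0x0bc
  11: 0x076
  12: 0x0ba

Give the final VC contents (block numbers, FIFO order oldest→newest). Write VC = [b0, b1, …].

  [0] addr=0xb4 blk=11 s=1: MISS | VC []
  [1] addr=0xbb blk=11 s=1: L1-HIT | VC []
  [2] addr=0x39 blk=3 s=1: MISS | VC [11]
  [3] addr=0xbd blk=11 s=1: VC-HIT | VC [3]
  [4] addr=0xb8 blk=11 s=1: L1-HIT | VC [3]
  [5] addr=0xb9 blk=11 s=1: L1-HIT | VC [3]
  [6] addr=0x7c blk=7 s=1: MISS | VC [3, 11]
  [7] addr=0x3b blk=3 s=1: VC-HIT | VC [7, 11]
  [8] addr=0xb5 blk=11 s=1: VC-HIT | VC [7, 3]
  [9] addr=0x7c blk=7 s=1: VC-HIT | VC [11, 3]
  [10] addr=0xbc blk=11 s=1: VC-HIT | VC [7, 3]
  [11] addr=0x76 blk=7 s=1: VC-HIT | VC [11, 3]
  [12] addr=0xba blk=11 s=1: VC-HIT | VC [7, 3]

VC = [7, 3]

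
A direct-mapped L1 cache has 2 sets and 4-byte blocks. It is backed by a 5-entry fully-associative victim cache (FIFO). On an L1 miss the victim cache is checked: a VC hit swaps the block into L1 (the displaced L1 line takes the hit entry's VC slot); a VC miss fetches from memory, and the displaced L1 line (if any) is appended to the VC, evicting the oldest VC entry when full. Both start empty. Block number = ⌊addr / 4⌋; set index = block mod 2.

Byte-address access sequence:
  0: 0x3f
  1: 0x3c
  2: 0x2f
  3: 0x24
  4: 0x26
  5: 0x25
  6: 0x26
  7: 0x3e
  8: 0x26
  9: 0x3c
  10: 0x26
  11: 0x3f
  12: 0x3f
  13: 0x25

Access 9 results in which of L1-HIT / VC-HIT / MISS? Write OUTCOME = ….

  [0] addr=0x3f blk=15 s=1: MISS | VC []
  [1] addr=0x3c blk=15 s=1: L1-HIT | VC []
  [2] addr=0x2f blk=11 s=1: MISS | VC [15]
  [3] addr=0x24 blk=9 s=1: MISS | VC [15, 11]
  [4] addr=0x26 blk=9 s=1: L1-HIT | VC [15, 11]
  [5] addr=0x25 blk=9 s=1: L1-HIT | VC [15, 11]
  [6] addr=0x26 blk=9 s=1: L1-HIT | VC [15, 11]
  [7] addr=0x3e blk=15 s=1: VC-HIT | VC [9, 11]
  [8] addr=0x26 blk=9 s=1: VC-HIT | VC [15, 11]
  [9] addr=0x3c blk=15 s=1: VC-HIT | VC [9, 11]
  [10] addr=0x26 blk=9 s=1: VC-HIT | VC [15, 11]
  [11] addr=0x3f blk=15 s=1: VC-HIT | VC [9, 11]
  [12] addr=0x3f blk=15 s=1: L1-HIT | VC [9, 11]
  [13] addr=0x25 blk=9 s=1: VC-HIT | VC [15, 11]

OUTCOME = VC-HIT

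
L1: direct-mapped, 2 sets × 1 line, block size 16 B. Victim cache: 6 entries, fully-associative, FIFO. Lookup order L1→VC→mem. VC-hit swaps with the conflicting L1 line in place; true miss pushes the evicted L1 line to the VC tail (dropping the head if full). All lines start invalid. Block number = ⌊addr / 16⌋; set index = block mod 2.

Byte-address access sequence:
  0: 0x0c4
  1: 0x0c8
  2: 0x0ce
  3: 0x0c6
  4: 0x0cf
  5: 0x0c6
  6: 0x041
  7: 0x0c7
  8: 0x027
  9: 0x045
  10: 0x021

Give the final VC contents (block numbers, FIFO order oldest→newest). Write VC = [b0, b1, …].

  [0] addr=0xc4 blk=12 s=0: MISS | VC []
  [1] addr=0xc8 blk=12 s=0: L1-HIT | VC []
  [2] addr=0xce blk=12 s=0: L1-HIT | VC []
  [3] addr=0xc6 blk=12 s=0: L1-HIT | VC []
  [4] addr=0xcf blk=12 s=0: L1-HIT | VC []
  [5] addr=0xc6 blk=12 s=0: L1-HIT | VC []
  [6] addr=0x41 blk=4 s=0: MISS | VC [12]
  [7] addr=0xc7 blk=12 s=0: VC-HIT | VC [4]
  [8] addr=0x27 blk=2 s=0: MISS | VC [4, 12]
  [9] addr=0x45 blk=4 s=0: VC-HIT | VC [2, 12]
  [10] addr=0x21 blk=2 s=0: VC-HIT | VC [4, 12]

VC = [4, 12]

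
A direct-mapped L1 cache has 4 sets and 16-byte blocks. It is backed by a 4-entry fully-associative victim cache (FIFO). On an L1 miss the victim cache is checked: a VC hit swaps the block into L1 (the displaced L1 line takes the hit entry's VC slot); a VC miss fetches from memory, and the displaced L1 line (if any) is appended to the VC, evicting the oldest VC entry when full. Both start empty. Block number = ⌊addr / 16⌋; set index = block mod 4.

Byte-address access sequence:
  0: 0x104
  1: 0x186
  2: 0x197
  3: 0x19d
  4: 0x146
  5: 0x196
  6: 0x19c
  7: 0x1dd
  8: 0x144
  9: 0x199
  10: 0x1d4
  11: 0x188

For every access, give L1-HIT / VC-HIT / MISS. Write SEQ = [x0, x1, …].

0: 0x104 (blk 16, set 0) → MISS  vc=[]
1: 0x186 (blk 24, set 0) → MISS  vc=[16]
2: 0x197 (blk 25, set 1) → MISS  vc=[16]
3: 0x19d (blk 25, set 1) → L1-HIT  vc=[16]
4: 0x146 (blk 20, set 0) → MISS  vc=[16, 24]
5: 0x196 (blk 25, set 1) → L1-HIT  vc=[16, 24]
6: 0x19c (blk 25, set 1) → L1-HIT  vc=[16, 24]
7: 0x1dd (blk 29, set 1) → MISS  vc=[16, 24, 25]
8: 0x144 (blk 20, set 0) → L1-HIT  vc=[16, 24, 25]
9: 0x199 (blk 25, set 1) → VC-HIT  vc=[16, 24, 29]
10: 0x1d4 (blk 29, set 1) → VC-HIT  vc=[16, 24, 25]
11: 0x188 (blk 24, set 0) → VC-HIT  vc=[16, 20, 25]

SEQ = [MISS, MISS, MISS, L1-HIT, MISS, L1-HIT, L1-HIT, MISS, L1-HIT, VC-HIT, VC-HIT, VC-HIT]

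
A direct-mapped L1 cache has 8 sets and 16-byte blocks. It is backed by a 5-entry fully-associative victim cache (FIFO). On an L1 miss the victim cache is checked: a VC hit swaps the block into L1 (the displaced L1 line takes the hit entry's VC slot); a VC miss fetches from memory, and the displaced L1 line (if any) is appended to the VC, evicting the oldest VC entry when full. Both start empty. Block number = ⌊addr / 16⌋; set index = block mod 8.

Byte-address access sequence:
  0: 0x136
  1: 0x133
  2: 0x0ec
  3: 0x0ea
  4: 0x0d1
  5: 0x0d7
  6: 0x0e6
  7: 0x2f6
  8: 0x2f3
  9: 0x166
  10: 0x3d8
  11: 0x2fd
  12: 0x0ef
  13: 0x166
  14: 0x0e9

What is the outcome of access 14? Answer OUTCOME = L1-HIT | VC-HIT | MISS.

0: 0x136 (blk 19, set 3) → MISS  vc=[]
1: 0x133 (blk 19, set 3) → L1-HIT  vc=[]
2: 0xec (blk 14, set 6) → MISS  vc=[]
3: 0xea (blk 14, set 6) → L1-HIT  vc=[]
4: 0xd1 (blk 13, set 5) → MISS  vc=[]
5: 0xd7 (blk 13, set 5) → L1-HIT  vc=[]
6: 0xe6 (blk 14, set 6) → L1-HIT  vc=[]
7: 0x2f6 (blk 47, set 7) → MISS  vc=[]
8: 0x2f3 (blk 47, set 7) → L1-HIT  vc=[]
9: 0x166 (blk 22, set 6) → MISS  vc=[14]
10: 0x3d8 (blk 61, set 5) → MISS  vc=[14, 13]
11: 0x2fd (blk 47, set 7) → L1-HIT  vc=[14, 13]
12: 0xef (blk 14, set 6) → VC-HIT  vc=[22, 13]
13: 0x166 (blk 22, set 6) → VC-HIT  vc=[14, 13]
14: 0xe9 (blk 14, set 6) → VC-HIT  vc=[22, 13]

OUTCOME = VC-HIT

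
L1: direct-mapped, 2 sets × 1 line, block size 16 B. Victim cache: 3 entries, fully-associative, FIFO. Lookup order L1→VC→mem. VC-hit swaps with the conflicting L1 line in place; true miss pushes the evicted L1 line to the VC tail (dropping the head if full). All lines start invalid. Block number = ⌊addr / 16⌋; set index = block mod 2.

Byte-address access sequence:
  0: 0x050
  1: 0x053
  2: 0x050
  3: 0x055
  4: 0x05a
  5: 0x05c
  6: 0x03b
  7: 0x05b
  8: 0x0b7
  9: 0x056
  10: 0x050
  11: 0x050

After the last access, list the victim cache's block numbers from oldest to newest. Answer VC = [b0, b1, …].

VC = [3, 11]

  [0] addr=0x50 blk=5 s=1: MISS | VC []
  [1] addr=0x53 blk=5 s=1: L1-HIT | VC []
  [2] addr=0x50 blk=5 s=1: L1-HIT | VC []
  [3] addr=0x55 blk=5 s=1: L1-HIT | VC []
  [4] addr=0x5a blk=5 s=1: L1-HIT | VC []
  [5] addr=0x5c blk=5 s=1: L1-HIT | VC []
  [6] addr=0x3b blk=3 s=1: MISS | VC [5]
  [7] addr=0x5b blk=5 s=1: VC-HIT | VC [3]
  [8] addr=0xb7 blk=11 s=1: MISS | VC [3, 5]
  [9] addr=0x56 blk=5 s=1: VC-HIT | VC [3, 11]
  [10] addr=0x50 blk=5 s=1: L1-HIT | VC [3, 11]
  [11] addr=0x50 blk=5 s=1: L1-HIT | VC [3, 11]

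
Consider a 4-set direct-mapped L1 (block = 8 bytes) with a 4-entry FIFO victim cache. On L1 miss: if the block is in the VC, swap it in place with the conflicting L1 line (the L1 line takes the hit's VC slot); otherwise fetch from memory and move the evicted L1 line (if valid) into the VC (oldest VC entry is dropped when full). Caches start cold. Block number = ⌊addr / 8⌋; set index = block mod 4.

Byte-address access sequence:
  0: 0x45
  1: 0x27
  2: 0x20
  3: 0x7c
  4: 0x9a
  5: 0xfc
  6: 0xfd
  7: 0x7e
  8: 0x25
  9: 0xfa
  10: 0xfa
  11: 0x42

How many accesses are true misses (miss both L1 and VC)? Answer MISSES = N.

MISSES = 5

0: 0x45 (blk 8, set 0) → MISS  vc=[]
1: 0x27 (blk 4, set 0) → MISS  vc=[8]
2: 0x20 (blk 4, set 0) → L1-HIT  vc=[8]
3: 0x7c (blk 15, set 3) → MISS  vc=[8]
4: 0x9a (blk 19, set 3) → MISS  vc=[8, 15]
5: 0xfc (blk 31, set 3) → MISS  vc=[8, 15, 19]
6: 0xfd (blk 31, set 3) → L1-HIT  vc=[8, 15, 19]
7: 0x7e (blk 15, set 3) → VC-HIT  vc=[8, 31, 19]
8: 0x25 (blk 4, set 0) → L1-HIT  vc=[8, 31, 19]
9: 0xfa (blk 31, set 3) → VC-HIT  vc=[8, 15, 19]
10: 0xfa (blk 31, set 3) → L1-HIT  vc=[8, 15, 19]
11: 0x42 (blk 8, set 0) → VC-HIT  vc=[4, 15, 19]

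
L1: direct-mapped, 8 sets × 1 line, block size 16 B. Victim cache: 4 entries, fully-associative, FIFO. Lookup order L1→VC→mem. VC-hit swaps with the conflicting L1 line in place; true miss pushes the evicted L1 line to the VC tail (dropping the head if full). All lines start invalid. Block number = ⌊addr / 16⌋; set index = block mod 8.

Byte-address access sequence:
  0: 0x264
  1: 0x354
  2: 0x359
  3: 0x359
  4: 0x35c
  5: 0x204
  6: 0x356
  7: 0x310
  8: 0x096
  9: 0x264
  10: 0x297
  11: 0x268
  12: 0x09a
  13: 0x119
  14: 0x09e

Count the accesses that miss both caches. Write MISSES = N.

MISSES = 7

#0 0x264→b38/s6 MISS; vc=[]
#1 0x354→b53/s5 MISS; vc=[]
#2 0x359→b53/s5 L1-HIT; vc=[]
#3 0x359→b53/s5 L1-HIT; vc=[]
#4 0x35c→b53/s5 L1-HIT; vc=[]
#5 0x204→b32/s0 MISS; vc=[]
#6 0x356→b53/s5 L1-HIT; vc=[]
#7 0x310→b49/s1 MISS; vc=[]
#8 0x96→b9/s1 MISS; vc=[49]
#9 0x264→b38/s6 L1-HIT; vc=[49]
#10 0x297→b41/s1 MISS; vc=[49,9]
#11 0x268→b38/s6 L1-HIT; vc=[49,9]
#12 0x9a→b9/s1 VC-HIT; vc=[49,41]
#13 0x119→b17/s1 MISS; vc=[49,41,9]
#14 0x9e→b9/s1 VC-HIT; vc=[49,41,17]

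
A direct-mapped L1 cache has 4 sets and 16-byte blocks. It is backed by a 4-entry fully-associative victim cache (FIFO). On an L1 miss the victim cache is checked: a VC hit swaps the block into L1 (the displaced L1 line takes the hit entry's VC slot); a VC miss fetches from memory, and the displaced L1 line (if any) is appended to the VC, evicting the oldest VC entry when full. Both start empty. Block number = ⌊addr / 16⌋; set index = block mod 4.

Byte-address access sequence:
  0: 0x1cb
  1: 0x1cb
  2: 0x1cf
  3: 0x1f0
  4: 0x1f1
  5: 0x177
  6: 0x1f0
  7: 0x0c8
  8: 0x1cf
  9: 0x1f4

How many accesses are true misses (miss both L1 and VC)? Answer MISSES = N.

  [0] addr=0x1cb blk=28 s=0: MISS | VC []
  [1] addr=0x1cb blk=28 s=0: L1-HIT | VC []
  [2] addr=0x1cf blk=28 s=0: L1-HIT | VC []
  [3] addr=0x1f0 blk=31 s=3: MISS | VC []
  [4] addr=0x1f1 blk=31 s=3: L1-HIT | VC []
  [5] addr=0x177 blk=23 s=3: MISS | VC [31]
  [6] addr=0x1f0 blk=31 s=3: VC-HIT | VC [23]
  [7] addr=0xc8 blk=12 s=0: MISS | VC [23, 28]
  [8] addr=0x1cf blk=28 s=0: VC-HIT | VC [23, 12]
  [9] addr=0x1f4 blk=31 s=3: L1-HIT | VC [23, 12]

MISSES = 4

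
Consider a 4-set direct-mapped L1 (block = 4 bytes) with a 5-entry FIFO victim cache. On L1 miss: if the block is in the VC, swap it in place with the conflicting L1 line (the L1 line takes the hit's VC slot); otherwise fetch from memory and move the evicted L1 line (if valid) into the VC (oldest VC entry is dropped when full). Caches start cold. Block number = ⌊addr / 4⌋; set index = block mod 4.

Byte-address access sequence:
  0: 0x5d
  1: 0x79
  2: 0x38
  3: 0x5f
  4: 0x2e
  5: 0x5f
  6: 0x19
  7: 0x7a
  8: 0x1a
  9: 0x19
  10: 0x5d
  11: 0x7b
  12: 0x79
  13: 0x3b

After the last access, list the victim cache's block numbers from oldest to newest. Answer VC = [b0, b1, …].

VC = [6, 11, 30]

#0 0x5d→b23/s3 MISS; vc=[]
#1 0x79→b30/s2 MISS; vc=[]
#2 0x38→b14/s2 MISS; vc=[30]
#3 0x5f→b23/s3 L1-HIT; vc=[30]
#4 0x2e→b11/s3 MISS; vc=[30,23]
#5 0x5f→b23/s3 VC-HIT; vc=[30,11]
#6 0x19→b6/s2 MISS; vc=[30,11,14]
#7 0x7a→b30/s2 VC-HIT; vc=[6,11,14]
#8 0x1a→b6/s2 VC-HIT; vc=[30,11,14]
#9 0x19→b6/s2 L1-HIT; vc=[30,11,14]
#10 0x5d→b23/s3 L1-HIT; vc=[30,11,14]
#11 0x7b→b30/s2 VC-HIT; vc=[6,11,14]
#12 0x79→b30/s2 L1-HIT; vc=[6,11,14]
#13 0x3b→b14/s2 VC-HIT; vc=[6,11,30]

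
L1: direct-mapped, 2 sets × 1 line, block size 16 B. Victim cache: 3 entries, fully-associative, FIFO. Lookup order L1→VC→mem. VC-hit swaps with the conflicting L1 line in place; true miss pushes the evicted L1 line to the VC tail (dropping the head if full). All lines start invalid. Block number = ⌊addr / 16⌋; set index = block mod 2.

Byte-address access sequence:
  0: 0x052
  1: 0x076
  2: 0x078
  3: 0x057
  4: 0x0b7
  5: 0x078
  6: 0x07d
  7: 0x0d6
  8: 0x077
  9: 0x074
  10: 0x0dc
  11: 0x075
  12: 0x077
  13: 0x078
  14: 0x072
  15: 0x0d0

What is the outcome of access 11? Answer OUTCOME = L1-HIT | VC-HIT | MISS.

OUTCOME = VC-HIT

  [0] addr=0x52 blk=5 s=1: MISS | VC []
  [1] addr=0x76 blk=7 s=1: MISS | VC [5]
  [2] addr=0x78 blk=7 s=1: L1-HIT | VC [5]
  [3] addr=0x57 blk=5 s=1: VC-HIT | VC [7]
  [4] addr=0xb7 blk=11 s=1: MISS | VC [7, 5]
  [5] addr=0x78 blk=7 s=1: VC-HIT | VC [11, 5]
  [6] addr=0x7d blk=7 s=1: L1-HIT | VC [11, 5]
  [7] addr=0xd6 blk=13 s=1: MISS | VC [11, 5, 7]
  [8] addr=0x77 blk=7 s=1: VC-HIT | VC [11, 5, 13]
  [9] addr=0x74 blk=7 s=1: L1-HIT | VC [11, 5, 13]
  [10] addr=0xdc blk=13 s=1: VC-HIT | VC [11, 5, 7]
  [11] addr=0x75 blk=7 s=1: VC-HIT | VC [11, 5, 13]
  [12] addr=0x77 blk=7 s=1: L1-HIT | VC [11, 5, 13]
  [13] addr=0x78 blk=7 s=1: L1-HIT | VC [11, 5, 13]
  [14] addr=0x72 blk=7 s=1: L1-HIT | VC [11, 5, 13]
  [15] addr=0xd0 blk=13 s=1: VC-HIT | VC [11, 5, 7]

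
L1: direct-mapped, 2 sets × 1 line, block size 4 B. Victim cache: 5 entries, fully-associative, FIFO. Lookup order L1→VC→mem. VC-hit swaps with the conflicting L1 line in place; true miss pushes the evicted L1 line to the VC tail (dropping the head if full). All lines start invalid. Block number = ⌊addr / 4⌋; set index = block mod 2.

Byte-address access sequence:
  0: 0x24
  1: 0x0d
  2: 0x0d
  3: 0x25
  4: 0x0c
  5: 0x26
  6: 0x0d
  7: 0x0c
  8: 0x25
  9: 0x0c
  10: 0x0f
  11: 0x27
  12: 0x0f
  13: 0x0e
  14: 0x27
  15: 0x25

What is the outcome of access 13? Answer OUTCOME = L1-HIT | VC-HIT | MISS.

#0 0x24→b9/s1 MISS; vc=[]
#1 0xd→b3/s1 MISS; vc=[9]
#2 0xd→b3/s1 L1-HIT; vc=[9]
#3 0x25→b9/s1 VC-HIT; vc=[3]
#4 0xc→b3/s1 VC-HIT; vc=[9]
#5 0x26→b9/s1 VC-HIT; vc=[3]
#6 0xd→b3/s1 VC-HIT; vc=[9]
#7 0xc→b3/s1 L1-HIT; vc=[9]
#8 0x25→b9/s1 VC-HIT; vc=[3]
#9 0xc→b3/s1 VC-HIT; vc=[9]
#10 0xf→b3/s1 L1-HIT; vc=[9]
#11 0x27→b9/s1 VC-HIT; vc=[3]
#12 0xf→b3/s1 VC-HIT; vc=[9]
#13 0xe→b3/s1 L1-HIT; vc=[9]
#14 0x27→b9/s1 VC-HIT; vc=[3]
#15 0x25→b9/s1 L1-HIT; vc=[3]

OUTCOME = L1-HIT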